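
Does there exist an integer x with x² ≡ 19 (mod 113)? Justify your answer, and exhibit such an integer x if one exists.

Apply Euler's criterion with the prime 113: 19 is a quadratic residue iff 19^56 ≡ 1 (mod 113), and a non-residue iff it is ≡ −1.
Squaring successively (mod 113): 19^2 = 361 ≡ 22; 19^4 ≡ 22² = 484 ≡ 32; 19^8 ≡ 32² = 1024 ≡ 7; 19^16 ≡ 7² = 49 ≡ 49; 19^32 ≡ 49² = 2401 ≡ 28.
Since 56 = 32 + 16 + 8, 19^56 ≡ 28 · 49 · 7; multiplying out mod 113: 28·49 = 1372 ≡ 16, then 16·7 = 112 ≡ 112. Thus 19^56 ≡ 112 ≡ −1 (mod 113).
By Euler's criterion 19 is a quadratic non-residue mod 113: no x satisfies x² ≡ 19 (mod 113).

There is no such integer.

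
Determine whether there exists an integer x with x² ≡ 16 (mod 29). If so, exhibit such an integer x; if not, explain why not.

x = 25

x = 25 works: 25² = 625, and 625 − 16 = 609 = 21·29.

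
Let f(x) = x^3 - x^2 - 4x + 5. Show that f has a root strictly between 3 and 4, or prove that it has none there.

f has no root in that interval.

f(3) = 11 and f(4) = 37, both positive, so a sign-change argument is unavailable; we show f keeps this sign on the whole interval.
Shift to the endpoint 3: with x = 3 + u (0 < u < 1), one computes f(3 + u) = u^3 + 8u^2 + 17u + 11.
All 4 nonzero coefficients of this polynomial in u are positive; hence for u > 0 the value is a sum of positive terms (the constant 11 among them).
Therefore f(x) > 0 throughout (3, 4), and f has no zero there.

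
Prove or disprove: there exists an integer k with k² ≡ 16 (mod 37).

Take k = 4. Then 4² = 16, and since 0 ≤ 16 < 37 this is already reduced: 4² ≡ 16 (mod 37).

k = 4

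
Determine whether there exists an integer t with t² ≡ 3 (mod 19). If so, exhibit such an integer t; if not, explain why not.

Computing t² mod 19 for t = 0, 1, …, 9 (enough, by the symmetry t ↦ 19 − t) gives 0, 1, 4, 9, 16, 6, 17, 11, 7, 5.
So the quadratic residues mod 19 are {0, 1, 4, 5, 6, 7, 9, 11, 16, 17}, and 3 is not among them.
Therefore t² ≡ 3 (mod 19) has no solution.

No such integer exists.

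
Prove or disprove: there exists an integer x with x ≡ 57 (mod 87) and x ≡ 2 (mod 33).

Reduce both congruences modulo 3, which divides 87 and 33: they say x ≡ 57 (mod 3) and x ≡ 2 (mod 3).
However 57 ≡ 0 and 2 ≡ 2 (mod 3), and 0 ≠ 2.
Hence the system has no solution.

No such integer exists.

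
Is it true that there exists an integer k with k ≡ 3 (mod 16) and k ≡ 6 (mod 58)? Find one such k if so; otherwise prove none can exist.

There is no such integer.

Reduce both congruences modulo 2, which divides 16 and 58: they say k ≡ 3 (mod 2) and k ≡ 6 (mod 2).
But 3 mod 2 = 1 while 6 mod 2 = 0, a contradiction.
So no integer satisfies both congruences.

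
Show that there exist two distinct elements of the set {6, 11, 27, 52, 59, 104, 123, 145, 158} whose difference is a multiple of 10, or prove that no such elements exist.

Residues mod 10: 6↦6, 11↦1, 27↦7, 52↦2, 59↦9, 104↦4, 123↦3, 145↦5, 158↦8.
All 9 residues are distinct, so no two elements differ by a multiple of 10.

There is no such pair.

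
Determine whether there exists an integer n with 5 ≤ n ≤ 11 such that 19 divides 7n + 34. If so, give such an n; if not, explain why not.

n = 6

At n = 5 the value 69 is not a multiple of 19. n = 6 works, since 7·6 + 34 = 76 = 4·19.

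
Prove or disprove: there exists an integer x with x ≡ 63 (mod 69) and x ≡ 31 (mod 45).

gcd(69, 45) = 3. If x ≡ 63 (mod 69) and x ≡ 31 (mod 45), then x ≡ 63 (mod 3) and x ≡ 31 (mod 3).
These are incompatible: 63 − 31 = 32 is not divisible by 3.
So no integer satisfies both congruences.

No such integer exists.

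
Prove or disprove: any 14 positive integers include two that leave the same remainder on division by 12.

Yes.

Partition the integers by their residue mod 12; there are 12 classes.
Since 14 > 12, two of the 14 integers must share a residue class by the pigeonhole principle; call them a and b.
So a and b have equal remainders mod 12, which is exactly what was to be shown.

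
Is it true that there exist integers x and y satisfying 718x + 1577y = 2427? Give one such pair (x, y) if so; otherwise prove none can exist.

Since gcd(718, 1577) = 1, every integer is an integer combination of 718 and 1577.
Run the Euclidean algorithm on 1577 and 718: 1577 = 2·718 + 141, 718 = 5·141 + 13, 141 = 10·13 + 11, 13 = 1·11 + 2, 11 = 5·2 + 1, 2 = 2·1 + 0.
Back-substituting, 1 = 11 − 5·2 = 11 − 5·(13 − 1·11) = −5·13 + 6·11 = −5·13 + 6·(141 − 10·13) = 6·141 − 65·13 = 6·141 − 65·(718 − 5·141) = −65·718 + 331·141 = −65·718 + 331·(1577 − 2·718) = 331·1577 − 727·718; that is, 718·(-727) + 1577·331 = 1.
Times 2427: 718·(-1764429) + 1577·803337 = 2427, so (-1764429, 803337) solves it.
Adding 1119·1577 to x and subtracting 1119·718 from y gives the tidier solution (234, -105).
Check: 718·234 + 1577·(-105) = 168012 − 165585 = 2427. ✓

x = 234, y = -105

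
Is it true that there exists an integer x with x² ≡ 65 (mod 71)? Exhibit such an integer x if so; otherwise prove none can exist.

71 is prime, so by Euler's criterion 65 is a square mod 71 iff 65^((71−1)/2) = 65^35 ≡ 1 (mod 71).
Repeated squaring mod 71: 65^2 = 4225 ≡ 36; 65^4 ≡ 36² = 1296 ≡ 18; 65^8 ≡ 18² = 324 ≡ 40; 65^16 ≡ 40² = 1600 ≡ 38; 65^32 ≡ 38² = 1444 ≡ 24.
Since 35 = 32 + 2 + 1, 65^35 ≡ 24 · 36 · 65; multiplying out mod 71: 24·36 = 864 ≡ 12, then 12·65 = 780 ≡ 70. Thus 65^35 ≡ 70 ≡ −1 (mod 71).
The value −1 means 65 is a non-residue modulo 71, so x² ≡ 65 (mod 71) is impossible.

No such integer exists.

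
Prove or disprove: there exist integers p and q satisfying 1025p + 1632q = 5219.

Since gcd(1025, 1632) = 1, every integer is an integer combination of 1025 and 1632.
Dividing repeatedly: 1632 = 1·1025 + 607, 1025 = 1·607 + 418, 607 = 1·418 + 189, 418 = 2·189 + 40, 189 = 4·40 + 29, 40 = 1·29 + 11, 29 = 2·11 + 7, 11 = 1·7 + 4, 7 = 1·4 + 3, 4 = 1·3 + 1, 3 = 3·1 + 0.
Unwinding: 1 = 4 − 1·3 = 4 − (7 − 1·4) = −7 + 2·4 = −7 + 2·(11 − 1·7) = 2·11 − 3·7 = 2·11 − 3·(29 − 2·11) = −3·29 + 8·11 = −3·29 + 8·(40 − 1·29) = 8·40 − 11·29 = 8·40 − 11·(189 − 4·40) = −11·189 + 52·40 = −11·189 + 52·(418 − 2·189) = 52·418 − 115·189 = 52·418 − 115·(607 − 1·418) = −115·607 + 167·418 = −115·607 + 167·(1025 − 1·607) = 167·1025 − 282·607 = 167·1025 − 282·(1632 − 1·1025) = −282·1632 + 449·1025, i.e. 1025·449 + 1632·(-282) = 1.
Times 5219: 1025·2343331 + 1632·(-1471758) = 5219, so (2343331, -1471758) solves it.
The general solution is p = 2343331 + 1632k, q = -1471758 − 1025k; taking k = -1435 gives the smaller pair p = 1411, q = -883.
Indeed 1025·1411 + 1632·(-883) = 1446275 − 1441056 = 5219.

p = 1411, q = -883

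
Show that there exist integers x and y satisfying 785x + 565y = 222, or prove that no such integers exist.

No, no such integers exist.

gcd(785, 565) = 5, so every integer of the form 785x + 565y is a multiple of 5.
But 222 = 5·44 + 2, so 5 ∤ 222.
So the equation is unsolvable over ℤ.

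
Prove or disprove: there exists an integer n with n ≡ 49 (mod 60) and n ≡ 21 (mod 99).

There is no such integer.

gcd(60, 99) = 3. If n ≡ 49 (mod 60) and n ≡ 21 (mod 99), then n ≡ 49 (mod 3) and n ≡ 21 (mod 3).
These are incompatible: 49 − 21 = 28 is not divisible by 3.
So no integer satisfies both congruences.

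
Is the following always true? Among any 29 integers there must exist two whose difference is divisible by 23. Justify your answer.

Yes.

Each integer lies in one of the 23 residue classes modulo 23.
Placing 29 integers into 23 classes, some class receives at least two — say a and b.
Equal remainders mean a − b ≡ 0 (mod 23), so 23 divides their difference.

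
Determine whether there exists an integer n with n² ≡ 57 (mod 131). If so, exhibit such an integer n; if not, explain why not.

There is no such integer.

131 is prime, so by Euler's criterion 57 is a square mod 131 iff 57^((131−1)/2) = 57^65 ≡ 1 (mod 131).
Repeated squaring mod 131: 57^2 = 3249 ≡ 105; 57^4 ≡ 105² = 11025 ≡ 21; 57^8 ≡ 21² = 441 ≡ 48; 57^16 ≡ 48² = 2304 ≡ 77; 57^32 ≡ 77² = 5929 ≡ 34; 57^64 ≡ 34² = 1156 ≡ 108.
Since 65 = 64 + 1, 57^65 ≡ 108 · 57; multiplying out mod 131: 108·57 = 6156 ≡ 130. Thus 57^65 ≡ 130 ≡ −1 (mod 131).
By Euler's criterion 57 is a quadratic non-residue mod 131: no n satisfies n² ≡ 57 (mod 131).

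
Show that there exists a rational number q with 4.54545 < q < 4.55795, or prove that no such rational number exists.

Look for a denominator N such that an integer falls strictly between N·4.54545 and N·4.55795. N = 9 works: 9·4.54545 = 40.90905 < 41 < 41.02155 = 9·4.55795.
Dividing back, 4.54545 < 41/9 < 4.55795, and 41/9 is rational.

q = 41/9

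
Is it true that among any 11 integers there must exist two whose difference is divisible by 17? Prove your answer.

No, the set {48, 49, 50, 51, 52, 53, 54, 55, 56, 57, 58} is a counterexample.

Consider the 11 integers 48, 49, …, 58. They lie in distinct residue classes modulo 17, since 11 ≤ 17.
Any two of them differ by at most 10 < 17 and by at least 1, so no difference is a multiple of 17.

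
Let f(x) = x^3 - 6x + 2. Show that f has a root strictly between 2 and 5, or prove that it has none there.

Yes, f has a root in the interval.

f(2) = -2 and f(5) = 97, which have opposite signs.
f is continuous everywhere (it is a polynomial), in particular on [2, 5].
By the Intermediate Value Theorem, f takes the value 0 somewhere in the open interval.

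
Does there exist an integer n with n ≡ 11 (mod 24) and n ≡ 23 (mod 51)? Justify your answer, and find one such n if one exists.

n = 227

The moduli are not coprime: gcd(24, 51) = 3. Compatibility requires 3 ∣ (23 − 11) = 12, which holds, so solutions exist.
Put n = 11 + 24t, so we need 24t ≡ 12 (mod 51), equivalently (divide by 3) 8t ≡ 4 (mod 17).
Since 8·15 = 120 = 7·17 + 1, the inverse of 8 mod 17 is 15.
Therefore t ≡ 15·4 = 60 ≡ 9 (mod 17).
Then n = 11 + 24·9 = 227.
Check: 227 mod 24 = 11, 227 mod 51 = 23. ✓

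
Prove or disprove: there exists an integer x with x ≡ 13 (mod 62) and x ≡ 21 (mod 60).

x = 261

gcd(62, 60) = 2. A simultaneous solution exists iff 13 ≡ 21 (mod 2); here 13 mod 2 = 1 = 21 mod 2, so it does.
The integers ≡ 13 (mod 62) are 13, 75, 137, 199, 261, …; their remainders mod 60 are 13, 15, 17, 19, 21, so x = 261 is the first that is ≡ 21 (mod 60).
Check: 261 mod 62 = 13, 261 mod 60 = 21. ✓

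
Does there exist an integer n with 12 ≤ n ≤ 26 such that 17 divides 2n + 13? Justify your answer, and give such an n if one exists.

Scanning upward from n = 12 gives 37, 39, 41, 43, 45, 47, 49, none divisible by 17. At n = 19 we get 2·19 + 13 = 51, and 51 = 17·3.

n = 19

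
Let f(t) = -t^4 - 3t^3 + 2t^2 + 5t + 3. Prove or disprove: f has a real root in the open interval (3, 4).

The endpoint values f(3) = -126 and f(4) = -393 are both negative. Claim: f(t) < 0 for every t in (3, 4).
Shift to the endpoint 3: with t = 3 + u (0 < u < 1), one computes f(3 + u) = -u^4 - 15u^3 - 79u^2 - 172u - 126.
The nonzero coefficients here are all negative, so for u > 0 every term is negative (or zero), and the constant term -126 is strictly negative.
So f is strictly negative on (3, 4); no root exists in the interval.

f has no root in that interval.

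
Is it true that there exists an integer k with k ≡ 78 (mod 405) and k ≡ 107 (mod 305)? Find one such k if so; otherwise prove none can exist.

There is no such integer.

gcd(405, 305) = 5. If k ≡ 78 (mod 405) and k ≡ 107 (mod 305), then k ≡ 78 (mod 5) and k ≡ 107 (mod 5).
However 78 ≡ 3 and 107 ≡ 2 (mod 5), and 3 ≠ 2.
So no integer satisfies both congruences.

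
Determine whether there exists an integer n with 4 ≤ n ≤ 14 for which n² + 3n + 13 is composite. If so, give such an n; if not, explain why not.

At n = 10: 10² + 3·10 + 13 = 143 = 11·13, which is composite.

n = 10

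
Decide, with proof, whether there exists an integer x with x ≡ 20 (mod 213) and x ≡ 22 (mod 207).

No, no such integer exists.

gcd(213, 207) = 3. If x ≡ 20 (mod 213) and x ≡ 22 (mod 207), then x ≡ 20 (mod 3) and x ≡ 22 (mod 3).
However 20 ≡ 2 and 22 ≡ 1 (mod 3), and 2 ≠ 1.
Hence the system has no solution.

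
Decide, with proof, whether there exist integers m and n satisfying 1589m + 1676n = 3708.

m = 1460, n = -1382

Since gcd(1589, 1676) = 1, every integer is an integer combination of 1589 and 1676.
Euclidean algorithm: 1676 = 1·1589 + 87, 1589 = 18·87 + 23, 87 = 3·23 + 18, 23 = 1·18 + 5, 18 = 3·5 + 3, 5 = 1·3 + 2, 3 = 1·2 + 1, 2 = 2·1 + 0.
Back-substituting, 1 = 3 − 1·2 = 3 − (5 − 1·3) = −5 + 2·3 = −5 + 2·(18 − 3·5) = 2·18 − 7·5 = 2·18 − 7·(23 − 1·18) = −7·23 + 9·18 = −7·23 + 9·(87 − 3·23) = 9·87 − 34·23 = 9·87 − 34·(1589 − 18·87) = −34·1589 + 621·87 = −34·1589 + 621·(1676 − 1·1589) = 621·1676 − 655·1589; that is, 1589·(-655) + 1676·621 = 1.
Scaling by 3708 gives the particular solution (m, n) = (-2428740, 2302668).
Shifting by a multiple of (1676, −1589) keeps it a solution: m = -2428740 + 1450·1676 = 1460, n = 2302668 − 1450·1589 = -1382.
Indeed 1589·1460 + 1676·(-1382) = 2319940 − 2316232 = 3708.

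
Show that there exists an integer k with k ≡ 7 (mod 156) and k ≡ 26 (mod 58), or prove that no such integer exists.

gcd(156, 58) = 2. If k ≡ 7 (mod 156) and k ≡ 26 (mod 58), then k ≡ 7 (mod 2) and k ≡ 26 (mod 2).
These are incompatible: 7 − 26 = -19 is not divisible by 2.
So no integer satisfies both congruences.

No such integer exists.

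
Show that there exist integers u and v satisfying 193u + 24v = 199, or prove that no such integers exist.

Since gcd(193, 24) = 1, every integer is an integer combination of 193 and 24.
Dividing repeatedly: 193 = 8·24 + 1, 24 = 24·1 + 0.
Working back up the chain: 1 = 193 − 8·24. So 193·1 + 24·(-8) = 1.
Multiplying through by 199: u = 1·199 = 199, v = (-8)·199 = -1592 is a solution.
Shifting by a multiple of (24, −193) keeps it a solution: u = 199 − 8·24 = 7, v = -1592 + 8·193 = -48.
Indeed 193·7 + 24·(-48) = 1351 − 1152 = 199.

u = 7, v = -48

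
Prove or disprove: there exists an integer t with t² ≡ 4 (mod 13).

t = 2

Take t = 2. Then 2² = 4, and since 0 ≤ 4 < 13 this is already reduced: 2² ≡ 4 (mod 13).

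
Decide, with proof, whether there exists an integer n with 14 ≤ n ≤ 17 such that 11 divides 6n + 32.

There is no such integer n in that range.

For n = 14, 15, 16, 17 the values of 6n + 32 modulo 11 are 6, 1, 7, 2 respectively.
The residue 0 does not occur, so no n in [14, 17] makes 6n + 32 a multiple of 11.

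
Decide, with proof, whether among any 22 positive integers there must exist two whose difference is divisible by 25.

No, the set {56, 57, 58, 59, 60, 61, 62, 63, 64, 65, 66, 67, 68, 69, 70, 71, 72, 73, 74, 75, 76, 77} is a counterexample.

Consider the 22 integers 56, 57, …, 77. They lie in distinct residue classes modulo 25, since 22 ≤ 25.
No two share a residue, so no pair has difference divisible by 25; the claim fails for this set.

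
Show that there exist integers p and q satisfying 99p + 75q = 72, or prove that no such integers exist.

Since gcd(99, 75) = 3 and 72 = 3·24, Bézout's identity guarantees a solution.
Dividing through by 3 reduces the equation to 33p + 25q = 24.
Run the Euclidean algorithm on 33 and 25: 33 = 1·25 + 8, 25 = 3·8 + 1, 8 = 8·1 + 0.
Back-substituting, 1 = 25 − 3·8 = 25 − 3·(33 − 1·25) = −3·33 + 4·25; that is, 33·(-3) + 25·4 = 1.
Multiplying through by 24: p = (-3)·24 = -72, q = 4·24 = 96 is a solution.
The general solution is p = -72 + 25k, q = 96 − 33k; taking k = 3 gives the smaller pair p = 3, q = -3.
Indeed 99·3 + 75·(-3) = 297 − 225 = 72.

p = 3, q = -3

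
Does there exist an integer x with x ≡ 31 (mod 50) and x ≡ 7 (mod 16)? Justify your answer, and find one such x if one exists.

x = 231

gcd(50, 16) = 2. A simultaneous solution exists iff 31 ≡ 7 (mod 2); here 31 mod 2 = 1 = 7 mod 2, so it does.
List candidates x ≡ 31 (mod 50): 31, 81, 131, 181, 231. Modulo 16 these are 15, 1, 3, 5, 7; 231 gives 7 as required.
Verify: 231 = 4·50 + 31 and 231 = 14·16 + 7. ✓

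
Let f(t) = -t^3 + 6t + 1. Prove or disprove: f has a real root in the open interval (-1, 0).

f(-1) = -4 and f(0) = 1, which have opposite signs.
Since f is a polynomial it is continuous on [-1, 0].
By the Intermediate Value Theorem f must vanish at some point of (-1, 0).

Yes, f has a root in the interval.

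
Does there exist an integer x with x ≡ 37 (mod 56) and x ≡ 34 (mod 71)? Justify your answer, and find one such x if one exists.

x = 3229

Since 56 and 71 share no common factor, CRT says the pair of congruences has a solution (unique mod 3976).
Any solution of the first congruence is x = 37 + 56t; substituting into the second, 56t ≡ 34 − 37 ≡ 68 (mod 71).
Note 56·52 = 2912 ≡ 1 (mod 71) (as 2912 − 1 = 41·71), so 56⁻¹ ≡ 52.
Therefore t ≡ 52·68 = 3536 ≡ 57 (mod 71).
With t = 57: x = 37 + 56·57 = 3229.
Check: 3229 mod 56 = 37, 3229 mod 71 = 34. ✓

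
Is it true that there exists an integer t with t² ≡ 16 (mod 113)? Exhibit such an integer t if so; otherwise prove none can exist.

Take t = 4. Then 4² = 16, and since 0 ≤ 16 < 113 this is already reduced: 4² ≡ 16 (mod 113).

t = 4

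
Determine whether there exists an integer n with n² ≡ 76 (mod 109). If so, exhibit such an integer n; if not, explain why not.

There is no such integer.

109 is prime, so by Euler's criterion 76 is a square mod 109 iff 76^((109−1)/2) = 76^54 ≡ 1 (mod 109).
Squaring successively (mod 109): 76^2 = 5776 ≡ 108; 76^4 ≡ 108² = 11664 ≡ 1; 76^8 ≡ 1² = 1 ≡ 1; 76^16 ≡ 1² = 1 ≡ 1; 76^32 ≡ 1² = 1 ≡ 1.
Since 54 = 32 + 16 + 4 + 2, 76^54 ≡ 1 · 1 · 1 · 108; multiplying out mod 109: 1·1 = 1 ≡ 1, then 1·1 = 1 ≡ 1, then 1·108 = 108 ≡ 108. Thus 76^54 ≡ 108 ≡ −1 (mod 109).
By Euler's criterion 76 is a quadratic non-residue mod 109: no n satisfies n² ≡ 76 (mod 109).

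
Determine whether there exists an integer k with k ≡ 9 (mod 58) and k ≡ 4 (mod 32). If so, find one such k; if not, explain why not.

There is no such integer.

gcd(58, 32) = 2. If k ≡ 9 (mod 58) and k ≡ 4 (mod 32), then k ≡ 9 (mod 2) and k ≡ 4 (mod 2).
These are incompatible: 9 − 4 = 5 is not divisible by 2.
So no integer satisfies both congruences.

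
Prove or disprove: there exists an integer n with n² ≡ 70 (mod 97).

n = 78

Take n = 78. Then 78² = 6084 = 62·97 + 70, so 78² ≡ 70 (mod 97).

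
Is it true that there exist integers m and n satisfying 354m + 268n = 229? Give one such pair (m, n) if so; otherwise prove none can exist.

Any value of 354m + 268n is a multiple of gcd(354, 268) = 2.
But 229 is not a multiple of 2 (it leaves remainder 1).
Therefore 354m + 268n = 229 has no solution in integers.

There are no such integers.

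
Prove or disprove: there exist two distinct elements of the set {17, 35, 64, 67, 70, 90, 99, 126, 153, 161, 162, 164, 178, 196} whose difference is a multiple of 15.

Reduce each element modulo 15: 17↦2, 35↦5, 64↦4, 67↦7, 70↦10, 90↦0, 99↦9, 126↦6, 153↦3, 161↦11, 162↦12, 164↦14, 178↦13, 196↦1.
No residue repeats among the 14 elements, so no pair has difference ≡ 0 (mod 15).

There is no such pair.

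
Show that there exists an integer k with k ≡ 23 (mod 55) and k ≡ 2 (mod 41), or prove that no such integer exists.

k = 1068

The moduli 55 and 41 are coprime, so by the Chinese Remainder Theorem a unique solution modulo 2255 exists.
Any solution of the first congruence is k = 23 + 55t; substituting into the second, 55t ≡ 2 − 23 ≡ 20 (mod 41).
55 ≡ 14 (mod 41), so this reads 14t ≡ 20 (mod 41). Note 14·3 = 42 ≡ 1 (mod 41) (as 42 − 1 = 1·41), so 14⁻¹ ≡ 3.
Multiplying by 3: t ≡ 3·20 = 60 ≡ 19 (mod 41).
With t = 19: k = 23 + 55·19 = 1068.
Check: 1068 mod 55 = 23, 1068 mod 41 = 2. ✓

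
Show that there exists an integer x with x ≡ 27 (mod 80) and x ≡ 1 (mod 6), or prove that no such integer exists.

x = 187

Here gcd(80, 6) = 2, and both 27 and 1 leave remainder 1 mod 2, so the system is consistent.
Step through x = 27, 27 + 80, 27 + 2·80, …: the values 27, 107, 187 reduce mod 6 to 3, 5, 1. The value 187 hits 1.
Indeed 187 ≡ 27 (mod 80) and 187 ≡ 1 (mod 6).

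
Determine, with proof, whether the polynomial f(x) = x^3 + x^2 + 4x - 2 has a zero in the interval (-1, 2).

f(-1) = -6 and f(2) = 18, which have opposite signs.
f is continuous everywhere (it is a polynomial), in particular on [-1, 2].
By the Intermediate Value Theorem f must vanish at some point of (-1, 2).

Yes, f has a root in the interval.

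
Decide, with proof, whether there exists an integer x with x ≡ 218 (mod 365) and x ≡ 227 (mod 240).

No, no such integer exists.

gcd(365, 240) = 5. If x ≡ 218 (mod 365) and x ≡ 227 (mod 240), then x ≡ 218 (mod 5) and x ≡ 227 (mod 5).
These are incompatible: 218 − 227 = -9 is not divisible by 5.
So no integer satisfies both congruences.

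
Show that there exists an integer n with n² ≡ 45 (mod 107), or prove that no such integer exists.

There is no such integer.

Apply Euler's criterion with the prime 107: 45 is a quadratic residue iff 45^53 ≡ 1 (mod 107), and a non-residue iff it is ≡ −1.
Repeated squaring mod 107: 45^2 = 2025 ≡ 99; 45^4 ≡ 99² = 9801 ≡ 64; 45^8 ≡ 64² = 4096 ≡ 30; 45^16 ≡ 30² = 900 ≡ 44; 45^32 ≡ 44² = 1936 ≡ 10.
Since 53 = 32 + 16 + 4 + 1, 45^53 ≡ 10 · 44 · 64 · 45; multiplying out mod 107: 10·44 = 440 ≡ 12, then 12·64 = 768 ≡ 19, then 19·45 = 855 ≡ 106. Thus 45^53 ≡ 106 ≡ −1 (mod 107).
By Euler's criterion 45 is a quadratic non-residue mod 107: no n satisfies n² ≡ 45 (mod 107).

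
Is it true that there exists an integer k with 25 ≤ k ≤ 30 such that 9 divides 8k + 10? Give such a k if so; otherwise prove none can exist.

k = 28

k = 28 works, since 8·28 + 10 = 234 = 26·9.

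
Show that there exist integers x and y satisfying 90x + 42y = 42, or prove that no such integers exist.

Every value of 90x + 42y is a multiple of gcd(90, 42) = 6; since 6 ∣ 42, solutions exist.
Dividing through by 6 reduces the equation to 15x + 7y = 7.
Euclidean algorithm: 15 = 2·7 + 1, 7 = 7·1 + 0.
Unwinding: 1 = 15 − 2·7, i.e. 15·1 + 7·(-2) = 1.
Scaling by 7 gives the particular solution (x, y) = (7, -14).
The general solution is x = 7 + 7k, y = -14 − 15k; taking k = -1 gives the smaller pair x = 0, y = 1.
Check: 90·0 + 42·1 = 0 + 42 = 42. ✓

x = 0, y = 1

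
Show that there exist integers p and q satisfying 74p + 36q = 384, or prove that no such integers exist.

gcd(74, 36) = 2, and 2 divides 384, so integer solutions exist.
Dividing through by 2 reduces the equation to 37p + 18q = 192.
Dividing repeatedly: 37 = 2·18 + 1, 18 = 18·1 + 0.
Unwinding: 1 = 37 − 2·18, i.e. 37·1 + 18·(-2) = 1.
Times 192: 37·192 + 18·(-384) = 192, so (192, -384) solves it.
The general solution is p = 192 + 18k, q = -384 − 37k; taking k = -10 gives the smaller pair p = 12, q = -14.
Check: 74·12 + 36·(-14) = 888 − 504 = 384. ✓

p = 12, q = -14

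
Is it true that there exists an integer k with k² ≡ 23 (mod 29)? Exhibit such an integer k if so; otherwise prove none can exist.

k = 20 works: 20² = 400, and 400 − 23 = 377 = 13·29.

k = 20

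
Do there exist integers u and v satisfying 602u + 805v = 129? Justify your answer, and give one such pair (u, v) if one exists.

There are no such integers.

Any value of 602u + 805v is a multiple of gcd(602, 805) = 7.
But 129 = 7·18 + 3, so 7 ∤ 129.
Therefore 602u + 805v = 129 has no solution in integers.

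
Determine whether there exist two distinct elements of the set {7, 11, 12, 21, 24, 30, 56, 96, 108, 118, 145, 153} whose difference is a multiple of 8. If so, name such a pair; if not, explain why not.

12 mod 8 = 4 and 108 mod 8 = 4, so 108 − 12 = 96 = 12·8.

Yes: 12 and 108.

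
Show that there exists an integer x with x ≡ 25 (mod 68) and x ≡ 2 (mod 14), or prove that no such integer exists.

There is no such integer.

Reduce both congruences modulo 2, which divides 68 and 14: they say x ≡ 25 (mod 2) and x ≡ 2 (mod 2).
However 25 ≡ 1 and 2 ≡ 0 (mod 2), and 1 ≠ 0.
Therefore no such x exists.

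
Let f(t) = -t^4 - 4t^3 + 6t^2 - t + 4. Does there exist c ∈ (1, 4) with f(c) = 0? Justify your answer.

f(1) = 4 and f(4) = -416, which have opposite signs.
f is continuous everywhere (it is a polynomial), in particular on [1, 4].
The Intermediate Value Theorem then guarantees some c ∈ (1, 4) with f(c) = 0.

Yes, f has a root in the interval.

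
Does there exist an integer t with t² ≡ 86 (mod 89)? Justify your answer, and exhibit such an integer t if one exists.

89 is prime, so by Euler's criterion 86 is a square mod 89 iff 86^((89−1)/2) = 86^44 ≡ 1 (mod 89).
Squaring successively (mod 89): 86^2 = 7396 ≡ 9; 86^4 ≡ 9² = 81 ≡ 81; 86^8 ≡ 81² = 6561 ≡ 64; 86^16 ≡ 64² = 4096 ≡ 2; 86^32 ≡ 2² = 4 ≡ 4.
Since 44 = 32 + 8 + 4, 86^44 ≡ 4 · 64 · 81; multiplying out mod 89: 4·64 = 256 ≡ 78, then 78·81 = 6318 ≡ 88. Thus 86^44 ≡ 88 ≡ −1 (mod 89).
By Euler's criterion 86 is a quadratic non-residue mod 89: no t satisfies t² ≡ 86 (mod 89).

There is no such integer.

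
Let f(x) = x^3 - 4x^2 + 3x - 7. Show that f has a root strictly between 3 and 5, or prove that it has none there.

f(3) = -7 and f(5) = 33, which have opposite signs.
Since f is a polynomial it is continuous on [3, 5].
By the Intermediate Value Theorem f must vanish at some point of (3, 5).

Such a root exists.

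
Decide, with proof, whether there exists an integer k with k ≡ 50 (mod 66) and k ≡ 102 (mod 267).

No such integer exists.

gcd(66, 267) = 3. If k ≡ 50 (mod 66) and k ≡ 102 (mod 267), then k ≡ 50 (mod 3) and k ≡ 102 (mod 3).
However 50 ≡ 2 and 102 ≡ 0 (mod 3), and 2 ≠ 0.
Therefore no such k exists.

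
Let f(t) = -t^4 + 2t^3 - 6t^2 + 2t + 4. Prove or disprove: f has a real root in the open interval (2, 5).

No.

The endpoint values f(2) = -16 and f(5) = -511 are both negative. Claim: f(t) < 0 for every t in (2, 5).
Shift to the endpoint 2: with t = 2 + u (0 < u < 3), one computes f(2 + u) = -u^4 - 6u^3 - 18u^2 - 30u - 16.
All 5 nonzero coefficients of this polynomial in u are negative; hence for u > 0 the value is a sum of negative terms (the constant -16 among them).
So f is strictly negative on (2, 5); no root exists in the interval.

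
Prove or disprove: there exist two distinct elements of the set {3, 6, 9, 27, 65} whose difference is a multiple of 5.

Reduce each element modulo 5: 3↦3, 6↦1, 9↦4, 27↦2, 65↦0.
All 5 residues are distinct, so no two elements differ by a multiple of 5.

No such pair exists.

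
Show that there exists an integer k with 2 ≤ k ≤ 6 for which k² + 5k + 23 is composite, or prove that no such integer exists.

The values for k = 2, 3, …, 6 are 37, 47, 59, 73, 89, and each of these is prime.
So no value in the range makes the expression composite.

No, no such integer k in that range exists.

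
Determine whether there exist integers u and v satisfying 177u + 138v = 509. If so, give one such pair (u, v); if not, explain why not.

Both 177 and 138 are divisible by gcd(177, 138) = 3, hence so is any combination 177u + 138v.
However 509 leaves remainder 2 on division by 3.
Hence no integers u, v satisfy the equation.

No, no such integers exist.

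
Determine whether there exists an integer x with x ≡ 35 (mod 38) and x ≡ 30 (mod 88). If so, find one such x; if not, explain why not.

No, no such integer exists.

Reduce both congruences modulo 2, which divides 38 and 88: they say x ≡ 35 (mod 2) and x ≡ 30 (mod 2).
These are incompatible: 35 − 30 = 5 is not divisible by 2.
So no integer satisfies both congruences.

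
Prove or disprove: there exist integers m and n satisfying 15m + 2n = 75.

m = 1, n = 30

Since gcd(15, 2) = 1, every integer is an integer combination of 15 and 2.
Run the Euclidean algorithm on 15 and 2: 15 = 7·2 + 1, 2 = 2·1 + 0.
Unwinding: 1 = 15 − 7·2, i.e. 15·1 + 2·(-7) = 1.
Times 75: 15·75 + 2·(-525) = 75, so (75, -525) solves it.
Subtracting 37·2 from m and adding 37·15 to n gives the tidier solution (1, 30).
Indeed 15·1 + 2·30 = 15 + 60 = 75.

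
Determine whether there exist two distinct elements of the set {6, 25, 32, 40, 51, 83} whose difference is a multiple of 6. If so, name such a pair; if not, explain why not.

Two integers differ by a multiple of 6 exactly when they have the same residue mod 6. The residues are 6↦0, 25↦1, 32↦2, 40↦4, 51↦3, 83↦5.
These 6 residues are pairwise different, hence no difference of two elements is divisible by 6.

No such pair exists.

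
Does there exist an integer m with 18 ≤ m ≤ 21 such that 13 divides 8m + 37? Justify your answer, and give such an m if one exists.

No, no such integer m in that range exists.

At m = 18, 8·18 + 37 = 181 ≡ 12 (mod 13), and each step in m adds 8, giving residues 12, 7, 2, 10 for m = 18, 19, 20, 21.
None is 0, so 13 never divides 8m + 37 on this range.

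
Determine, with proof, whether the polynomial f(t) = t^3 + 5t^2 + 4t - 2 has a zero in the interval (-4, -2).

Such a root exists.

f(-4) = -2 and f(-2) = 2, which have opposite signs.
As a polynomial, f is continuous on every closed interval.
By the Intermediate Value Theorem f must vanish at some point of (-4, -2).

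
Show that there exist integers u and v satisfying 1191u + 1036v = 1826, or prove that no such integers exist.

u = 874, v = -1003

1191 and 1036 are coprime, so 1191u + 1036v ranges over all of ℤ.
Euclidean algorithm: 1191 = 1·1036 + 155, 1036 = 6·155 + 106, 155 = 1·106 + 49, 106 = 2·49 + 8, 49 = 6·8 + 1, 8 = 8·1 + 0.
Unwinding: 1 = 49 − 6·8 = 49 − 6·(106 − 2·49) = −6·106 + 13·49 = −6·106 + 13·(155 − 1·106) = 13·155 − 19·106 = 13·155 − 19·(1036 − 6·155) = −19·1036 + 127·155 = −19·1036 + 127·(1191 − 1·1036) = 127·1191 − 146·1036, i.e. 1191·127 + 1036·(-146) = 1.
Times 1826: 1191·231902 + 1036·(-266596) = 1826, so (231902, -266596) solves it.
The general solution is u = 231902 + 1036k, v = -266596 − 1191k; taking k = -223 gives the smaller pair u = 874, v = -1003.
Check: 1191·874 + 1036·(-1003) = 1040934 − 1039108 = 1826. ✓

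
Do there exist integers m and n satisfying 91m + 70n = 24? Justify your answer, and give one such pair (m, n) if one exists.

No, no such integers exist.

Any value of 91m + 70n is a multiple of gcd(91, 70) = 7.
However 24 leaves remainder 3 on division by 7.
So the equation is unsolvable over ℤ.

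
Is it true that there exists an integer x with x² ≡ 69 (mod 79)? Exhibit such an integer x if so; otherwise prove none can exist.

No, no such integer exists.

79 is prime, so by Euler's criterion 69 is a square mod 79 iff 69^((79−1)/2) = 69^39 ≡ 1 (mod 79).
Repeated squaring mod 79: 69^2 = 4761 ≡ 21; 69^4 ≡ 21² = 441 ≡ 46; 69^8 ≡ 46² = 2116 ≡ 62; 69^16 ≡ 62² = 3844 ≡ 52; 69^32 ≡ 52² = 2704 ≡ 18.
Since 39 = 32 + 4 + 2 + 1, 69^39 ≡ 18 · 46 · 21 · 69; multiplying out mod 79: 18·46 = 828 ≡ 38, then 38·21 = 798 ≡ 8, then 8·69 = 552 ≡ 78. Thus 69^39 ≡ 78 ≡ −1 (mod 79).
By Euler's criterion 69 is a quadratic non-residue mod 79: no x satisfies x² ≡ 69 (mod 79).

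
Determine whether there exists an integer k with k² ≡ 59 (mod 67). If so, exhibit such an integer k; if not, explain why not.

k = 27 works: 27² = 729, and 729 − 59 = 670 = 10·67.

k = 27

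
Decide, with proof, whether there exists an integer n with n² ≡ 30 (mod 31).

31 is prime, so by Euler's criterion 30 is a square mod 31 iff 30^((31−1)/2) = 30^15 ≡ 1 (mod 31).
Repeated squaring mod 31: 30^2 = 900 ≡ 1; 30^4 ≡ 1² = 1 ≡ 1; 30^8 ≡ 1² = 1 ≡ 1.
Since 15 = 8 + 4 + 2 + 1, 30^15 ≡ 1 · 1 · 1 · 30; multiplying out mod 31: 1·1 = 1 ≡ 1, then 1·1 = 1 ≡ 1, then 1·30 = 30 ≡ 30. Thus 30^15 ≡ 30 ≡ −1 (mod 31).
By Euler's criterion 30 is a quadratic non-residue mod 31: no n satisfies n² ≡ 30 (mod 31).

No such integer exists.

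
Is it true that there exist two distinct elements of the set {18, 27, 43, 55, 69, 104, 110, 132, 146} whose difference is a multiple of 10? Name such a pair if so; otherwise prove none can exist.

No such pair exists.

Two integers differ by a multiple of 10 exactly when they have the same residue mod 10. The residues are 18↦8, 27↦7, 43↦3, 55↦5, 69↦9, 104↦4, 110↦0, 132↦2, 146↦6.
All 9 residues are distinct, so no two elements differ by a multiple of 10.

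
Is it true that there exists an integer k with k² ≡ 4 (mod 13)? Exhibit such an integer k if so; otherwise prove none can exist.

k = 2

Take k = 2. Then 2² = 4, and since 0 ≤ 4 < 13 this is already reduced: 2² ≡ 4 (mod 13).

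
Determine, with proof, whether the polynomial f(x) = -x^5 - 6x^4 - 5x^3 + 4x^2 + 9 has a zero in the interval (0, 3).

Yes, f has a root in the interval.

f(0) = 9 and f(3) = -819, which have opposite signs.
f is continuous everywhere (it is a polynomial), in particular on [0, 3].
By the Intermediate Value Theorem, f takes the value 0 somewhere in the open interval.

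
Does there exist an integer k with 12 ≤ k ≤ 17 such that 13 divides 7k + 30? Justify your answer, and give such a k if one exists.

For k = 12, 13, …, 17 the values of 7k + 30 modulo 13 are 10, 4, 11, 5, 12, 6 respectively.
Since 0 is absent from this list, 13 ∤ 7k + 30 for every k with 12 ≤ k ≤ 17.

No such integer k in that range exists.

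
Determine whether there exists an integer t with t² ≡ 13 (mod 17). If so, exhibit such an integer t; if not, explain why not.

t = 9

t = 9 works: 9² = 81, and 81 − 13 = 68 = 4·17.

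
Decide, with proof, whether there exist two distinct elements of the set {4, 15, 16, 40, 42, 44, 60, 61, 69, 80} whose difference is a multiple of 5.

Both 4 and 44 leave remainder 4 on division by 5; their difference 40 = 8·5 is a multiple of 5.

4 and 44 are such a pair.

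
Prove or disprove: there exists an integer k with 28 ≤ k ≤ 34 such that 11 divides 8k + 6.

No such integer k in that range exists.

The values of 8k + 6 for k = 28, 29, …, 34 are 230, 238, 246, 254, 262, 270, 278; reduced mod 11 these are 10, 7, 4, 1, 9, 6, 3.
Since 0 is absent from this list, 11 ∤ 8k + 6 for every k with 28 ≤ k ≤ 34.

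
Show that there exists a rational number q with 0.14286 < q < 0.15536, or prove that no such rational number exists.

q = 2/13

Scale by 13: the interval becomes (1.85718, 2.01968), which contains the integer 2.
Dividing back, 0.14286 < 2/13 < 0.15536, and 2/13 is rational.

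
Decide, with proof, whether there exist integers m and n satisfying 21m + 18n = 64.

Both 21 and 18 are divisible by gcd(21, 18) = 3, hence so is any combination 21m + 18n.
However 64 leaves remainder 1 on division by 3.
Therefore 21m + 18n = 64 has no solution in integers.

No such integers exist.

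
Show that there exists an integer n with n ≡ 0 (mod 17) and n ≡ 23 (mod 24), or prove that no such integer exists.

n = 119

Since 17 and 24 share no common factor, CRT says the pair of congruences has a solution (unique mod 408).
Any solution of the first congruence is n = 0 + 17t; substituting into the second, 17t ≡ 23 − 0 ≡ 23 (mod 24).
To invert 17 modulo 24: 24 = 1·17 + 7, 17 = 2·7 + 3, 7 = 2·3 + 1, 3 = 3·1 + 0, and unwinding, 1 = 7 − 2·3 = 7 − 2·(17 − 2·7) = −2·17 + 5·7 = −2·17 + 5·(24 − 1·17) = 5·24 − 7·17. Thus 17⁻¹ ≡ -7 ≡ 17 (mod 24).
Multiplying by 17: t ≡ 17·23 = 391 ≡ 7 (mod 24).
Taking t = 7 gives n = 0 + 17·7 = 119.
Indeed 119 ≡ 0 (mod 17) and 119 ≡ 23 (mod 24).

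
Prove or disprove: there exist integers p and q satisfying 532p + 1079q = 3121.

Since gcd(532, 1079) = 1, every integer is an integer combination of 532 and 1079.
Run the Euclidean algorithm on 1079 and 532: 1079 = 2·532 + 15, 532 = 35·15 + 7, 15 = 2·7 + 1, 7 = 7·1 + 0.
Unwinding: 1 = 15 − 2·7 = 15 − 2·(532 − 35·15) = −2·532 + 71·15 = −2·532 + 71·(1079 − 2·532) = 71·1079 − 144·532, i.e. 532·(-144) + 1079·71 = 1.
Times 3121: 532·(-449424) + 1079·221591 = 3121, so (-449424, 221591) solves it.
Adding 417·1079 to p and subtracting 417·532 from q gives the tidier solution (519, -253).
Indeed 532·519 + 1079·(-253) = 276108 − 272987 = 3121.

p = 519, q = -253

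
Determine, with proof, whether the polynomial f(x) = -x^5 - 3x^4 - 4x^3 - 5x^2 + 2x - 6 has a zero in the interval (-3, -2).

Such a root exists.

f(-3) = 51 and f(-2) = -14, which have opposite signs.
f is continuous everywhere (it is a polynomial), in particular on [-3, -2].
By the Intermediate Value Theorem, f takes the value 0 somewhere in the open interval.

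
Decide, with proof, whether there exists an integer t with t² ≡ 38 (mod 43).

t = 9 works: 9² = 81, and 81 − 38 = 43 = 1·43.

t = 9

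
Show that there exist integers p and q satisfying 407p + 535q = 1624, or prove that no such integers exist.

p = 422, q = -318

Since gcd(407, 535) = 1, every integer is an integer combination of 407 and 535.
Euclidean algorithm: 535 = 1·407 + 128, 407 = 3·128 + 23, 128 = 5·23 + 13, 23 = 1·13 + 10, 13 = 1·10 + 3, 10 = 3·3 + 1, 3 = 3·1 + 0.
Working back up the chain: 1 = 10 − 3·3 = 10 − 3·(13 − 1·10) = −3·13 + 4·10 = −3·13 + 4·(23 − 1·13) = 4·23 − 7·13 = 4·23 − 7·(128 − 5·23) = −7·128 + 39·23 = −7·128 + 39·(407 − 3·128) = 39·407 − 124·128 = 39·407 − 124·(535 − 1·407) = −124·535 + 163·407. So 407·163 + 535·(-124) = 1.
Scaling by 1624 gives the particular solution (p, q) = (264712, -201376).
The general solution is p = 264712 + 535k, q = -201376 − 407k; taking k = -494 gives the smaller pair p = 422, q = -318.
Indeed 407·422 + 535·(-318) = 171754 − 170130 = 1624.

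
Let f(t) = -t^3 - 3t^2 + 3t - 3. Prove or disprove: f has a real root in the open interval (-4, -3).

f(-4) = 1 and f(-3) = -12, which have opposite signs.
Since f is a polynomial it is continuous on [-4, -3].
By the Intermediate Value Theorem, f takes the value 0 somewhere in the open interval.

Yes, f has a root in the interval.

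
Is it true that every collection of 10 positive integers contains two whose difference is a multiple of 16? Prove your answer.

No; for instance {63, 64, 65, 66, 67, 68, 69, 70, 71, 72} is a counterexample.

Consider the 10 integers 63, 64, …, 72. They lie in distinct residue classes modulo 16, since 10 ≤ 16.
Any two of them differ by at most 9 < 16 and by at least 1, so no difference is a multiple of 16.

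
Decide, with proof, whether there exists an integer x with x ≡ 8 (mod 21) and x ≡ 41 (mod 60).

x = 281

Here gcd(21, 60) = 3, and both 8 and 41 leave remainder 2 mod 3, so the system is consistent.
Put x = 8 + 21t, so we need 21t ≡ 33 (mod 60), equivalently (divide by 3) 7t ≡ 11 (mod 20).
To invert 7 modulo 20: 20 = 2·7 + 6, 7 = 1·6 + 1, 6 = 6·1 + 0, and unwinding, 1 = 7 − 1·6 = 7 − (20 − 2·7) = −20 + 3·7. Thus 7⁻¹ ≡ 3 (mod 20).
Therefore t ≡ 3·11 = 33 ≡ 13 (mod 20).
Then x = 8 + 21·13 = 281.
Verify: 281 = 13·21 + 8 and 281 = 4·60 + 41. ✓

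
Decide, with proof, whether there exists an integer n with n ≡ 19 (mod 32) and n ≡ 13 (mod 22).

n = 211

The moduli are not coprime: gcd(32, 22) = 2. Compatibility requires 2 ∣ (13 − 19) = -6, which holds, so solutions exist.
Step through n = 19, 19 + 32, 19 + 2·32, …: the values 19, 51, 83, 115, 147, 179, 211 reduce mod 22 to 19, 7, 17, 5, 15, 3, 13. The value 211 hits 13.
Indeed 211 ≡ 19 (mod 32) and 211 ≡ 13 (mod 22).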